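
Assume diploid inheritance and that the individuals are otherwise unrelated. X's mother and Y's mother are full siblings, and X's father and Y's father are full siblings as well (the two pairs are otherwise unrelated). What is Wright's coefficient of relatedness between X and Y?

Wright's path rule: contributions from independent ancestry routes add.
X and Y are related in two ways: first cousins through their mothers (r = 1/8) and first cousins through their fathers (r = 1/8) — i.e. double first cousins.
r = 1/8 + 1/8 = 0.25.

0.25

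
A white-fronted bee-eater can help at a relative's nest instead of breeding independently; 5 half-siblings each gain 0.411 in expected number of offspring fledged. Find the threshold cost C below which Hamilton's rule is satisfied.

r to a half-sibling = 0.25 (half-sibs share one parent — one path of length 2: r = (1/2)^2 = 1/4).
Hamilton's rule: n·r·B > C, so the trait is favored while C < n·r·B = 5·0.25·0.411 = 0.51375.

0.51375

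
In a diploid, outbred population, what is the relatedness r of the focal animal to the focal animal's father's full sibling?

0.25

Each parent–offspring link contributes a factor of 1/2, and independent paths through distinct common ancestors add.
Full aunt/uncle↔niece/nephew: two paths of length 3 through the shared grandparent pair: r = 2·(1/2)^3 = 1/4.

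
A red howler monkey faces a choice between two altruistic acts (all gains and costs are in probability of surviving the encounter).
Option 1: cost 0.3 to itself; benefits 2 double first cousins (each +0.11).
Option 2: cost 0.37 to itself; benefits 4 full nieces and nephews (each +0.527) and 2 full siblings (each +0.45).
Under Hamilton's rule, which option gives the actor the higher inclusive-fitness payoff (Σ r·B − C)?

Option 1: r to a double first cousin = 0.25.
Option 1: Σ r·B − C = (2·0.25·0.11) − 0.3 = -0.245.
Option 2: r to a full niece or nephew = 0.25.
Option 2: r to a full sibling = 0.5.
Option 2: Σ r·B − C = (4·0.25·0.527 + 2·0.5·0.45) − 0.37 = 0.607.
Option 2 has the higher net inclusive-fitness payoff.

Option 2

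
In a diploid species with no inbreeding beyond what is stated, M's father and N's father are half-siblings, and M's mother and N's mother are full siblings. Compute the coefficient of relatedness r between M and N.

0.1875

With two independent routes of shared ancestry, r is the sum of the two contributions.
M and N are related in two ways: half first cousins through their fathers (r = 1/16) and first cousins through their mothers (r = 1/8).
r = 1/16 + 1/8 = 0.1875.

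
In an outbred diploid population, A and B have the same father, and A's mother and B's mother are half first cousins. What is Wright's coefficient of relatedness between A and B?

Relatedness sums over independent paths through distinct common ancestors.
A and B are related in two ways: half-sibs through their shared father (r = 1/4) and half second cousins through their mothers (r = 1/64).
r = 1/4 + 1/64 = 17/64 = 0.265625.

0.265625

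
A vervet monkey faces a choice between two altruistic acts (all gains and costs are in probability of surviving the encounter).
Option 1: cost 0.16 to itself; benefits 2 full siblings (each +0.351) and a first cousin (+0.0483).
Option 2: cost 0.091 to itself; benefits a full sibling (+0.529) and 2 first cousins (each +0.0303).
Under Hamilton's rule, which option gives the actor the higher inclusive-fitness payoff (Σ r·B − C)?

Option 1

Option 1: r to a full sibling = 0.5.
Option 1: r to a first cousin = 0.125.
Option 1: Σ r·B − C = (2·0.5·0.351 + 1·0.125·0.0483) − 0.16 = 0.1970375.
Option 2: r to a full sibling = 0.5.
Option 2: r to a first cousin = 0.125.
Option 2: Σ r·B − C = (1·0.5·0.529 + 2·0.125·0.0303) − 0.091 = 0.181075.
Option 1 has the higher net inclusive-fitness payoff.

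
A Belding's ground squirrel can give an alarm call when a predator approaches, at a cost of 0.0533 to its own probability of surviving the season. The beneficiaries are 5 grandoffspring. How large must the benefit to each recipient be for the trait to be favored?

0.0426

r to a grandoffspring = 0.25 (two parent–offspring links: r = (1/2)^2 = 1/4).
Hamilton's rule with n recipients of equal r: n·r·B > C, so B > C/(n·r) = 0.0533/(5·0.25) = 0.0426.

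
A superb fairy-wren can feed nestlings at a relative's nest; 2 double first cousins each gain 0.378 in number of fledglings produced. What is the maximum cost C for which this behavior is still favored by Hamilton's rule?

0.189

r to a double first cousin = 0.25 (double first cousins share both grandparent pairs — four paths of length 4: r = 4·(1/2)^4 = 1/4).
Hamilton's rule: n·r·B > C, so the trait is favored while C < n·r·B = 2·0.25·0.378 = 0.189.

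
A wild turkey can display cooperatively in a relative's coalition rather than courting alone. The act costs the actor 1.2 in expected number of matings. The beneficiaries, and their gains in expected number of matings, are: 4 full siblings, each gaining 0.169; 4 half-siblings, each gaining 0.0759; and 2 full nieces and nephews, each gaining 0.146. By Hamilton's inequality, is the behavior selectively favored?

No

Hamilton's rule: the trait is favored when the sum of r·B over every recipient exceeds the actor's cost C.
r to a full sibling = 0.5 (full sibs share both parents — two paths of length 2: r = 2·(1/2)^2 = 1/2).
r to a half-sibling = 1/4 (half-sibs share one parent — one path of length 2: r = (1/2)^2 = 1/4).
r to a full niece or nephew = 1/4 (full aunt/uncle↔niece/nephew: two paths of length 3 through the shared grandparent pair: r = 2·(1/2)^3 = 1/4).
Summing one r·B term per recipient: 4·0.5·0.169 + 4·0.25·0.0759 + 2·0.25·0.146 = 0.4869.
0.4869 < 1.2: the indirect benefit is less than the cost.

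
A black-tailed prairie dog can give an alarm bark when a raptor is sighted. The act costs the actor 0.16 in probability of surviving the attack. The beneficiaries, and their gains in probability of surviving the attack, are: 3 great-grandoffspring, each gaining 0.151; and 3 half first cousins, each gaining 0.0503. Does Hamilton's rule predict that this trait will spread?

Hamilton's rule: the trait is favored when the sum of r·B over every recipient exceeds the actor's cost C.
r to a great-grandoffspring = 0.125 (three parent–offspring links: r = (1/2)^3 = 1/8).
r to a half first cousin = 0.0625 (half first cousins share one grandparent — one path of length 4: r = (1/2)^4 = 1/16).
Summing one r·B term per recipient: 3·0.125·0.151 + 3·0.0625·0.0503 = 0.06605625.
0.06605625 < 0.16: the indirect benefit is less than the cost.

No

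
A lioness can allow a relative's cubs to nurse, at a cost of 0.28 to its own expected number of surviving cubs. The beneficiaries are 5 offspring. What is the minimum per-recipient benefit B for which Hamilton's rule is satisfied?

0.112

r to an offspring = 0.5 (one parent–offspring link: r = (1/2)^1 = 1/2).
Hamilton's rule with n recipients of equal r: n·r·B > C, so B > C/(n·r) = 0.28/(5·0.5) = 0.112.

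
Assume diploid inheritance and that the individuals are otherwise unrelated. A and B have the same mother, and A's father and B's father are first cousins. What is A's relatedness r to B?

Independent pedigree routes through distinct common ancestors add.
A and B are related in two ways: half-sibs through their shared mother (r = 1/4) and second cousins through their fathers (r = 1/32).
r = 1/4 + 1/32 = 9/32 = 0.28125.

0.28125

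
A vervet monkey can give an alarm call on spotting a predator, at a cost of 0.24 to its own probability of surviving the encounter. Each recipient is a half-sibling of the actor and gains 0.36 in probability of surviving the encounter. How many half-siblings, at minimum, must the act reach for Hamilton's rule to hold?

r to a half-sibling = 0.25 (half-sibs share one parent — one path of length 2: r = (1/2)^2 = 1/4).
Hamilton's rule: n·r·B > C  ⇒  n > C/(r·B) = 0.24/(0.25·0.36) = 2.667.
The smallest integer exceeding 2.667 is 3.

3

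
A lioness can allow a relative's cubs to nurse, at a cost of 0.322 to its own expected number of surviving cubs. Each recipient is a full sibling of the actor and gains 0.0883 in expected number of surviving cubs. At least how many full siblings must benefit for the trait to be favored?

8

r to a full sibling = 0.5 (full sibs share both parents — two paths of length 2: r = 2·(1/2)^2 = 1/2).
Hamilton's rule: n·r·B > C  ⇒  n > C/(r·B) = 0.322/(0.5·0.0883) = 7.293.
The smallest integer exceeding 7.293 is 8.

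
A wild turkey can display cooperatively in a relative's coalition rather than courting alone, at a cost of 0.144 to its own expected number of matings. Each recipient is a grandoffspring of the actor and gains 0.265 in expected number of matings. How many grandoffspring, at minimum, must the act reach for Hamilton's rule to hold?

r to a grandoffspring = 0.25 (two parent–offspring links: r = (1/2)^2 = 1/4).
Hamilton's rule: n·r·B > C  ⇒  n > C/(r·B) = 0.144/(0.25·0.265) = 2.174.
The smallest integer exceeding 2.174 is 3.

3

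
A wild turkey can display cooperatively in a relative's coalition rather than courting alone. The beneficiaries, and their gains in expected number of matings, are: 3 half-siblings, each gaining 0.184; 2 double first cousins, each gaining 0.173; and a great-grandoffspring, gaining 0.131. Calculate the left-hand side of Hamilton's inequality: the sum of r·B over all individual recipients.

0.240875

r to a half-sibling = 0.25 (half-sibs share one parent — one path of length 2: r = (1/2)^2 = 1/4).
r to a double first cousin = 1/4 (double first cousins share both grandparent pairs — four paths of length 4: r = 4·(1/2)^4 = 1/4).
r to a great-grandoffspring = 0.125 (three parent–offspring links: r = (1/2)^3 = 1/8).
Summing one r·B term per recipient: 3·0.25·0.184 + 2·0.25·0.173 + 1·0.125·0.131 = 0.240875.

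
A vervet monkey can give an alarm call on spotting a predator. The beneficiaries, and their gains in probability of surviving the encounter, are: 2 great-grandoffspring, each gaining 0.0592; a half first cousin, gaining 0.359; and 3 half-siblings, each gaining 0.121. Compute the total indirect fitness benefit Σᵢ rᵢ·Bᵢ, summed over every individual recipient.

0.1279875

r to a great-grandoffspring = 1/8 (three parent–offspring links: r = (1/2)^3 = 1/8).
r to a half first cousin = 1/16 (half first cousins share one grandparent — one path of length 4: r = (1/2)^4 = 1/16).
r to a half-sibling = 0.25 (half-sibs share one parent — one path of length 2: r = (1/2)^2 = 1/4).
Summing one r·B term per recipient: 2·0.125·0.0592 + 1·0.0625·0.359 + 3·0.25·0.121 = 0.1279875.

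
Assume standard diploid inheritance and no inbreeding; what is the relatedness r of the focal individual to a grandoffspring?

0.25

Two parent–offspring links: r = (1/2)^2 = 1/4.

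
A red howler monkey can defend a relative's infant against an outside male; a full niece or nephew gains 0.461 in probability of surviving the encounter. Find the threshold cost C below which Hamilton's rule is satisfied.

0.11525

r to a full niece or nephew = 1/4 (full aunt/uncle↔niece/nephew: two paths of length 3 through the shared grandparent pair: r = 2·(1/2)^3 = 1/4).
Hamilton's rule: n·r·B > C, so the trait is favored while C < n·r·B = 1·0.25·0.461 = 0.11525.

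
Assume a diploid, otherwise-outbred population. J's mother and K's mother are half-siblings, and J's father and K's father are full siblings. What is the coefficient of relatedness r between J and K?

Relatedness sums over independent paths through distinct common ancestors.
J and K are related in two ways: half first cousins through their mothers (r = 1/16) and first cousins through their fathers (r = 1/8).
r = 1/16 + 1/8 = 0.1875.

0.1875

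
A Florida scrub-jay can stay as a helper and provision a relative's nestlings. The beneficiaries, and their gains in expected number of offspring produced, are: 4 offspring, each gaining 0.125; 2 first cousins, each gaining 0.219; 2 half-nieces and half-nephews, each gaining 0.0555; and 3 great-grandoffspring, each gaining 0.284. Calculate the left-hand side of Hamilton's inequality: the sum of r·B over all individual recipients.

r to an offspring = 1/2 (one parent–offspring link: r = (1/2)^1 = 1/2).
r to a first cousin = 0.125 (first cousins share one grandparent pair — two paths of length 4: r = 2·(1/2)^4 = 1/8).
r to a half-niece or half-nephew = 1/8 (half-aunt/uncle↔niece/nephew: one path of length 3: r = (1/2)^3 = 1/8).
r to a great-grandoffspring = 1/8 (three parent–offspring links: r = (1/2)^3 = 1/8).
Summing one r·B term per recipient: 4·0.5·0.125 + 2·0.125·0.219 + 2·0.125·0.0555 + 3·0.125·0.284 = 0.425125.

0.425125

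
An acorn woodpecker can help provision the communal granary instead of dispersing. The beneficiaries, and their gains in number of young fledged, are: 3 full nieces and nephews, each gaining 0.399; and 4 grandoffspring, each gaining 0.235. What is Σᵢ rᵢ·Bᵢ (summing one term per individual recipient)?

0.53425

r to a full niece or nephew = 0.25 (full aunt/uncle↔niece/nephew: two paths of length 3 through the shared grandparent pair: r = 2·(1/2)^3 = 1/4).
r to a grandoffspring = 0.25 (two parent–offspring links: r = (1/2)^2 = 1/4).
Summing one r·B term per recipient: 3·0.25·0.399 + 4·0.25·0.235 = 0.53425.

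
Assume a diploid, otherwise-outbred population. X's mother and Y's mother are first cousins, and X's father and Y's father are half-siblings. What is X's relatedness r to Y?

Relatedness sums over independent paths through distinct common ancestors.
X and Y are related in two ways: second cousins through their mothers (r = 1/32) and half first cousins through their fathers (r = 1/16).
r = 1/32 + 1/16 = 3/32 = 0.09375.

0.09375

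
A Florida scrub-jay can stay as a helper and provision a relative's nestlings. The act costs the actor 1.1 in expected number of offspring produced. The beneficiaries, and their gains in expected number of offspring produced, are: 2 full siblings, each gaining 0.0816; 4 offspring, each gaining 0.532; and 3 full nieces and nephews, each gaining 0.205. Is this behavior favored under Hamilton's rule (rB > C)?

Hamilton's rule: the trait is favored when the sum of r·B over every recipient exceeds the actor's cost C.
r to a full sibling = 0.5 (full sibs share both parents — two paths of length 2: r = 2·(1/2)^2 = 1/2).
r to an offspring = 0.5 (one parent–offspring link: r = (1/2)^1 = 1/2).
r to a full niece or nephew = 1/4 (full aunt/uncle↔niece/nephew: two paths of length 3 through the shared grandparent pair: r = 2·(1/2)^3 = 1/4).
Summing one r·B term per recipient: 2·0.5·0.0816 + 4·0.5·0.532 + 3·0.25·0.205 = 1.29935.
1.29935 > 1.1: the indirect benefit exceeds the cost.

Yes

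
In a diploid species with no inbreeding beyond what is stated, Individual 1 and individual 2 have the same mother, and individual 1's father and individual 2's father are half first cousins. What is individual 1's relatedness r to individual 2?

0.265625

Relatedness sums over independent paths through distinct common ancestors.
Individual 1 and individual 2 are related in two ways: half-sibs through their shared mother (r = 1/4) and half second cousins through their fathers (r = 1/64).
r = 1/4 + 1/64 = 0.265625.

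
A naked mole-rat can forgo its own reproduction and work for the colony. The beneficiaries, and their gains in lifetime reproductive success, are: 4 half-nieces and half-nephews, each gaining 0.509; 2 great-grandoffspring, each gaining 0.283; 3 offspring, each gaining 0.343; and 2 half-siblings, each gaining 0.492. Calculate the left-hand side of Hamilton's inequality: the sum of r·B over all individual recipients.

r to a half-niece or half-nephew = 1/8 (half-aunt/uncle↔niece/nephew: one path of length 3: r = (1/2)^3 = 1/8).
r to a great-grandoffspring = 1/8 (three parent–offspring links: r = (1/2)^3 = 1/8).
r to an offspring = 1/2 (one parent–offspring link: r = (1/2)^1 = 1/2).
r to a half-sibling = 1/4 (half-sibs share one parent — one path of length 2: r = (1/2)^2 = 1/4).
Summing one r·B term per recipient: 4·0.125·0.509 + 2·0.125·0.283 + 3·0.5·0.343 + 2·0.25·0.492 = 1.08575.

1.08575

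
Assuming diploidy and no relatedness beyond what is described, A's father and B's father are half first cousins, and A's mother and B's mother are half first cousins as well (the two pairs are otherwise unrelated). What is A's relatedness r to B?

0.03125

Wright's path rule: contributions from independent ancestry routes add.
A and B are related in two ways: half second cousins through their fathers (r = 1/64) and half second cousins through their mothers (r = 1/64).
r = 1/64 + 1/64 = 0.03125.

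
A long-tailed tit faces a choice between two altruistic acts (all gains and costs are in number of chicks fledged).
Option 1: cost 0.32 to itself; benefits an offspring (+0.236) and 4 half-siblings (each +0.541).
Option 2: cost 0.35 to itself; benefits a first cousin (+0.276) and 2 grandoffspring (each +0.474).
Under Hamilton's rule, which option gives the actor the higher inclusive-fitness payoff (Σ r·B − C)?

Option 1

Option 1: r to an offspring = 0.5.
Option 1: r to a half-sibling = 0.25.
Option 1: Σ r·B − C = (1·0.5·0.236 + 4·0.25·0.541) − 0.32 = 0.339.
Option 2: r to a first cousin = 0.125.
Option 2: r to a grandoffspring = 0.25.
Option 2: Σ r·B − C = (1·0.125·0.276 + 2·0.25·0.474) − 0.35 = -0.0785.
Option 1 has the higher net inclusive-fitness payoff.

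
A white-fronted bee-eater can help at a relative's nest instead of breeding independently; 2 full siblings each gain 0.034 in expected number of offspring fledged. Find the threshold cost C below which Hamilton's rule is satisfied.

0.034

r to a full sibling = 1/2 (full sibs share both parents — two paths of length 2: r = 2·(1/2)^2 = 1/2).
Hamilton's rule: n·r·B > C, so the trait is favored while C < n·r·B = 2·0.5·0.034 = 0.034.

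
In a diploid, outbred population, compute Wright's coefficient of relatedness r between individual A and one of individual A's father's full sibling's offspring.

0.125

Each parent–offspring link contributes a factor of 1/2, and independent paths through distinct common ancestors add.
First cousins share one grandparent pair — two paths of length 4: r = 2·(1/2)^4 = 1/8.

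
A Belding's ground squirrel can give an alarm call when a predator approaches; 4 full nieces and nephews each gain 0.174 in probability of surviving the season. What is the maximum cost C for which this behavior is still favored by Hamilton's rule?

r to a full niece or nephew = 0.25 (full aunt/uncle↔niece/nephew: two paths of length 3 through the shared grandparent pair: r = 2·(1/2)^3 = 1/4).
Hamilton's rule: n·r·B > C, so the trait is favored while C < n·r·B = 4·0.25·0.174 = 0.174.

0.174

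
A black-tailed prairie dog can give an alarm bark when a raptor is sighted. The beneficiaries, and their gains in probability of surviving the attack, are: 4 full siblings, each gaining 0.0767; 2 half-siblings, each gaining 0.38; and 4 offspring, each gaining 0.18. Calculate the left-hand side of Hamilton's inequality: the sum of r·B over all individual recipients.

0.7034

r to a full sibling = 0.5 (full sibs share both parents — two paths of length 2: r = 2·(1/2)^2 = 1/2).
r to a half-sibling = 0.25 (half-sibs share one parent — one path of length 2: r = (1/2)^2 = 1/4).
r to an offspring = 1/2 (one parent–offspring link: r = (1/2)^1 = 1/2).
Summing one r·B term per recipient: 4·0.5·0.0767 + 2·0.25·0.38 + 4·0.5·0.18 = 0.7034.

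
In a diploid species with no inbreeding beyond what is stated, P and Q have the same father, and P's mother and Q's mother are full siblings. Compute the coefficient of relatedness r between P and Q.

0.375

Wright's path rule: contributions from independent ancestry routes add.
P and Q are related in two ways: half-sibs through their shared father (r = 1/4) and first cousins through their mothers (r = 1/8).
r = 1/4 + 1/8 = 0.375.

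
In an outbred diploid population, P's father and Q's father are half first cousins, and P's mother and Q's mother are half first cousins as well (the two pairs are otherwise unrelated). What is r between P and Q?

Independent pedigree routes through distinct common ancestors add.
P and Q are related in two ways: half second cousins through their fathers (r = 1/64) and half second cousins through their mothers (r = 1/64).
r = 1/64 + 1/64 = 1/32 = 0.03125.

0.03125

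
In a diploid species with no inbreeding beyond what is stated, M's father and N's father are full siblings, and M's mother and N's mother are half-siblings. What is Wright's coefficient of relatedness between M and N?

0.1875

Independent pedigree routes through distinct common ancestors add.
M and N are related in two ways: first cousins through their fathers (r = 1/8) and half first cousins through their mothers (r = 1/16).
r = 1/8 + 1/16 = 0.1875.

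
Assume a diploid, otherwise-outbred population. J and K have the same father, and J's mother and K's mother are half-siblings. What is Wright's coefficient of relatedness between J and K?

0.3125

With two independent routes of shared ancestry, r is the sum of the two contributions.
J and K are related in two ways: half-sibs through their shared father (r = 1/4) and half first cousins through their mothers (r = 1/16).
r = 1/4 + 1/16 = 5/16 = 0.3125.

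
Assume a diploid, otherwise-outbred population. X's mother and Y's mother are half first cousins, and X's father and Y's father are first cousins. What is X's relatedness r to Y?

Independent pedigree routes through distinct common ancestors add.
X and Y are related in two ways: half second cousins through their mothers (r = 1/64) and second cousins through their fathers (r = 1/32).
r = 1/64 + 1/32 = 3/64 = 0.046875.

0.046875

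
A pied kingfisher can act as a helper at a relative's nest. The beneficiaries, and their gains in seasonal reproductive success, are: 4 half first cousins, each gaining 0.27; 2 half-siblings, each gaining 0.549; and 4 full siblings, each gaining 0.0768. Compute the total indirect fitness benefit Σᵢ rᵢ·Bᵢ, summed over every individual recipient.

0.4956

r to a half first cousin = 1/16 (half first cousins share one grandparent — one path of length 4: r = (1/2)^4 = 1/16).
r to a half-sibling = 0.25 (half-sibs share one parent — one path of length 2: r = (1/2)^2 = 1/4).
r to a full sibling = 1/2 (full sibs share both parents — two paths of length 2: r = 2·(1/2)^2 = 1/2).
Summing one r·B term per recipient: 4·0.0625·0.27 + 2·0.25·0.549 + 4·0.5·0.0768 = 0.4956.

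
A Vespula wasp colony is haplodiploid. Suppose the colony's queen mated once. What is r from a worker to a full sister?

Haplodiploid full sisters inherit their father's entire haploid genome identically (contributing 1/2) and on average half of their mother's contribution (1/2 · 1/2 = 1/4); r = 1/2 + 1/4 = 3/4.

0.75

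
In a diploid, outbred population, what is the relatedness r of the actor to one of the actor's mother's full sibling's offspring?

Each parent–offspring link contributes a factor of 1/2, and independent paths through distinct common ancestors add.
First cousins share one grandparent pair — two paths of length 4: r = 2·(1/2)^4 = 1/8.

0.125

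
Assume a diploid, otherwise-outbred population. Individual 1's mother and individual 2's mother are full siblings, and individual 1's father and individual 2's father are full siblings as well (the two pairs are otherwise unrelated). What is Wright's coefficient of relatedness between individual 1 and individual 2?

0.25

Wright's path rule: contributions from independent ancestry routes add.
Individual 1 and individual 2 are related in two ways: first cousins through their mothers (r = 1/8) and first cousins through their fathers (r = 1/8) — i.e. double first cousins.
r = 1/8 + 1/8 = 0.25.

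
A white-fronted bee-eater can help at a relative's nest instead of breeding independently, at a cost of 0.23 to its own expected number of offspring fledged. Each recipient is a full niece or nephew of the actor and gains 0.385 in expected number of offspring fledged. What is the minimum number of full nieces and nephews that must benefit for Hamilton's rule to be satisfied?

r to a full niece or nephew = 0.25 (full aunt/uncle↔niece/nephew: two paths of length 3 through the shared grandparent pair: r = 2·(1/2)^3 = 1/4).
Hamilton's rule: n·r·B > C  ⇒  n > C/(r·B) = 0.23/(0.25·0.385) = 2.39.
The smallest integer exceeding 2.39 is 3.

3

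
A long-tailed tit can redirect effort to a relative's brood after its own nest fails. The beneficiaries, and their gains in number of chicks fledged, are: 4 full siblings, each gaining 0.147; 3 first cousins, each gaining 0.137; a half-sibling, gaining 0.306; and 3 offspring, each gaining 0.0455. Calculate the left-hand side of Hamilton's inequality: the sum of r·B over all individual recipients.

r to a full sibling = 1/2 (full sibs share both parents — two paths of length 2: r = 2·(1/2)^2 = 1/2).
r to a first cousin = 0.125 (first cousins share one grandparent pair — two paths of length 4: r = 2·(1/2)^4 = 1/8).
r to a half-sibling = 1/4 (half-sibs share one parent — one path of length 2: r = (1/2)^2 = 1/4).
r to an offspring = 1/2 (one parent–offspring link: r = (1/2)^1 = 1/2).
Summing one r·B term per recipient: 4·0.5·0.147 + 3·0.125·0.137 + 1·0.25·0.306 + 3·0.5·0.0455 = 0.490125.

0.490125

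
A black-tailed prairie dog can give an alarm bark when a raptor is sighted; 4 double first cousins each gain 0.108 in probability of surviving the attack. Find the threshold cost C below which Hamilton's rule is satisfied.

r to a double first cousin = 1/4 (double first cousins share both grandparent pairs — four paths of length 4: r = 4·(1/2)^4 = 1/4).
Hamilton's rule: n·r·B > C, so the trait is favored while C < n·r·B = 4·0.25·0.108 = 0.108.

0.108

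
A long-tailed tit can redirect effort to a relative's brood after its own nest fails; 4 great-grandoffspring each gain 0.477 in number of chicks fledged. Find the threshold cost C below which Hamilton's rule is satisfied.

r to a great-grandoffspring = 1/8 (three parent–offspring links: r = (1/2)^3 = 1/8).
Hamilton's rule: n·r·B > C, so the trait is favored while C < n·r·B = 4·0.125·0.477 = 0.2385.

0.2385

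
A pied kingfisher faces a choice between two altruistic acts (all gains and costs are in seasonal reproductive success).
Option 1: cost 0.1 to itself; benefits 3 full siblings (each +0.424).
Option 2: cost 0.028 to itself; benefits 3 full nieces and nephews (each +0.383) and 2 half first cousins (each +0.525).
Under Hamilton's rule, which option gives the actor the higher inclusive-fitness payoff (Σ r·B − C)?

Option 1: r to a full sibling = 0.5.
Option 1: Σ r·B − C = (3·0.5·0.424) − 0.1 = 0.536.
Option 2: r to a full niece or nephew = 0.25.
Option 2: r to a half first cousin = 0.0625.
Option 2: Σ r·B − C = (3·0.25·0.383 + 2·0.0625·0.525) − 0.028 = 0.324875.
Option 1 has the higher net inclusive-fitness payoff.

Option 1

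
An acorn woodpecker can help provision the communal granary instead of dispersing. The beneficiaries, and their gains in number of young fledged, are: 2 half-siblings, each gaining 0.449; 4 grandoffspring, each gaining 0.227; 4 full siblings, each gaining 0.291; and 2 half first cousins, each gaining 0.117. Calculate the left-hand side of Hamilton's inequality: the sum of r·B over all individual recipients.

1.048125

r to a half-sibling = 0.25 (half-sibs share one parent — one path of length 2: r = (1/2)^2 = 1/4).
r to a grandoffspring = 0.25 (two parent–offspring links: r = (1/2)^2 = 1/4).
r to a full sibling = 1/2 (full sibs share both parents — two paths of length 2: r = 2·(1/2)^2 = 1/2).
r to a half first cousin = 1/16 (half first cousins share one grandparent — one path of length 4: r = (1/2)^4 = 1/16).
Summing one r·B term per recipient: 2·0.25·0.449 + 4·0.25·0.227 + 4·0.5·0.291 + 2·0.0625·0.117 = 1.048125.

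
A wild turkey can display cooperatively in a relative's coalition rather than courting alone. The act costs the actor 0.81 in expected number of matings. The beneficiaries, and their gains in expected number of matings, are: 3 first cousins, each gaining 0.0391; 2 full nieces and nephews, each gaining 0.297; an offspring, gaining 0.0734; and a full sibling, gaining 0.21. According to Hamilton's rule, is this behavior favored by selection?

Hamilton's rule: the trait is favored when the sum of r·B over every recipient exceeds the actor's cost C.
r to a first cousin = 1/8 (first cousins share one grandparent pair — two paths of length 4: r = 2·(1/2)^4 = 1/8).
r to a full niece or nephew = 0.25 (full aunt/uncle↔niece/nephew: two paths of length 3 through the shared grandparent pair: r = 2·(1/2)^3 = 1/4).
r to an offspring = 1/2 (one parent–offspring link: r = (1/2)^1 = 1/2).
r to a full sibling = 0.5 (full sibs share both parents — two paths of length 2: r = 2·(1/2)^2 = 1/2).
Summing one r·B term per recipient: 3·0.125·0.0391 + 2·0.25·0.297 + 1·0.5·0.0734 + 1·0.5·0.21 = 0.3048625.
0.3048625 < 0.81: the indirect benefit is less than the cost.

No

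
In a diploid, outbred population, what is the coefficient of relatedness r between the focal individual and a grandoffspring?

Two parent–offspring links: r = (1/2)^2 = 1/4.

0.25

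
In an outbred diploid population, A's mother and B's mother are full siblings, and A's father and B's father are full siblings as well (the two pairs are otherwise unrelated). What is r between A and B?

0.25

Relatedness sums over independent paths through distinct common ancestors.
A and B are related in two ways: first cousins through their mothers (r = 1/8) and first cousins through their fathers (r = 1/8) — i.e. double first cousins.
r = 1/8 + 1/8 = 0.25.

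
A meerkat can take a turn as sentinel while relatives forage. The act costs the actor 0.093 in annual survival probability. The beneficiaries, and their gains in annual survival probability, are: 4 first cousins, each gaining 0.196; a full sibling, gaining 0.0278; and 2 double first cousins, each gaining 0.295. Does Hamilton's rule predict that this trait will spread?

Yes

Hamilton's rule: the trait is favored when the sum of r·B over every recipient exceeds the actor's cost C.
r to a first cousin = 1/8 (first cousins share one grandparent pair — two paths of length 4: r = 2·(1/2)^4 = 1/8).
r to a full sibling = 1/2 (full sibs share both parents — two paths of length 2: r = 2·(1/2)^2 = 1/2).
r to a double first cousin = 0.25 (double first cousins share both grandparent pairs — four paths of length 4: r = 4·(1/2)^4 = 1/4).
Summing one r·B term per recipient: 4·0.125·0.196 + 1·0.5·0.0278 + 2·0.25·0.295 = 0.2594.
0.2594 > 0.093: the indirect benefit exceeds the cost.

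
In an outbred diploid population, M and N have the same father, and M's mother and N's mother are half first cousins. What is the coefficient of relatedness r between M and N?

0.265625

Relatedness sums over independent paths through distinct common ancestors.
M and N are related in two ways: half-sibs through their shared father (r = 1/4) and half second cousins through their mothers (r = 1/64).
r = 1/4 + 1/64 = 17/64 = 0.265625.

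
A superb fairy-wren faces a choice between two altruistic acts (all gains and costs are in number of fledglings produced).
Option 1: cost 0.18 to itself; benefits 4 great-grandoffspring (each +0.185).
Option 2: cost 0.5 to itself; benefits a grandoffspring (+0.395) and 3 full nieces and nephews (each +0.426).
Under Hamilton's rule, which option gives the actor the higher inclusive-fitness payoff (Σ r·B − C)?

Option 1: r to a great-grandoffspring = 0.125.
Option 1: Σ r·B − C = (4·0.125·0.185) − 0.18 = -0.0875.
Option 2: r to a grandoffspring = 0.25.
Option 2: r to a full niece or nephew = 0.25.
Option 2: Σ r·B − C = (1·0.25·0.395 + 3·0.25·0.426) − 0.5 = -0.08175.
Option 2 has the higher net inclusive-fitness payoff.

Option 2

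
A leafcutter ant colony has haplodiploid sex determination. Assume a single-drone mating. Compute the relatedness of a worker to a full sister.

Haplodiploid full sisters inherit their father's entire haploid genome identically (contributing 1/2) and on average half of their mother's contribution (1/2 · 1/2 = 1/4); r = 1/2 + 1/4 = 3/4.

0.75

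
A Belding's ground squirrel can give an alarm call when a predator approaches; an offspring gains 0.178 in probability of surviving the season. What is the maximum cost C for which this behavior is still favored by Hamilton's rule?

0.089

r to an offspring = 1/2 (one parent–offspring link: r = (1/2)^1 = 1/2).
Hamilton's rule: n·r·B > C, so the trait is favored while C < n·r·B = 1·0.5·0.178 = 0.089.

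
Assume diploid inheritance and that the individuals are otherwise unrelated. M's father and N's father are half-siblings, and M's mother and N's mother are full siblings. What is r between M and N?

Relatedness sums over independent paths through distinct common ancestors.
M and N are related in two ways: half first cousins through their fathers (r = 1/16) and first cousins through their mothers (r = 1/8).
r = 1/16 + 1/8 = 3/16 = 0.1875.

0.1875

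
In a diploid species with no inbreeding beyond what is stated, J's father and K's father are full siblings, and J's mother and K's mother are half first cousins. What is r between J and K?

0.140625

Independent pedigree routes through distinct common ancestors add.
J and K are related in two ways: first cousins through their fathers (r = 1/8) and half second cousins through their mothers (r = 1/64).
r = 1/8 + 1/64 = 0.140625.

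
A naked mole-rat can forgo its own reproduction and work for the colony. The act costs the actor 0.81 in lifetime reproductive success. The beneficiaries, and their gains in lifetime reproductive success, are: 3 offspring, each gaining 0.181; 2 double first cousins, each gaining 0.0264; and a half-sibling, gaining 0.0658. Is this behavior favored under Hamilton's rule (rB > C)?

No

Hamilton's rule: the trait is favored when the sum of r·B over every recipient exceeds the actor's cost C.
r to an offspring = 1/2 (one parent–offspring link: r = (1/2)^1 = 1/2).
r to a double first cousin = 0.25 (double first cousins share both grandparent pairs — four paths of length 4: r = 4·(1/2)^4 = 1/4).
r to a half-sibling = 0.25 (half-sibs share one parent — one path of length 2: r = (1/2)^2 = 1/4).
Summing one r·B term per recipient: 3·0.5·0.181 + 2·0.25·0.0264 + 1·0.25·0.0658 = 0.30115.
0.30115 < 0.81: the indirect benefit is less than the cost.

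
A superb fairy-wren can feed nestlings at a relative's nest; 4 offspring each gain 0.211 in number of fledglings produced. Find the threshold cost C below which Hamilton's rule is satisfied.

0.422

r to an offspring = 0.5 (one parent–offspring link: r = (1/2)^1 = 1/2).
Hamilton's rule: n·r·B > C, so the trait is favored while C < n·r·B = 4·0.5·0.211 = 0.422.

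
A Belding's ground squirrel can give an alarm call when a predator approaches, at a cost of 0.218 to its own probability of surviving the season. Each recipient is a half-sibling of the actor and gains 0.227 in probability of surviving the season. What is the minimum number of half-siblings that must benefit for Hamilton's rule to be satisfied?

r to a half-sibling = 0.25 (half-sibs share one parent — one path of length 2: r = (1/2)^2 = 1/4).
Hamilton's rule: n·r·B > C  ⇒  n > C/(r·B) = 0.218/(0.25·0.227) = 3.841.
The smallest integer exceeding 3.841 is 4.

4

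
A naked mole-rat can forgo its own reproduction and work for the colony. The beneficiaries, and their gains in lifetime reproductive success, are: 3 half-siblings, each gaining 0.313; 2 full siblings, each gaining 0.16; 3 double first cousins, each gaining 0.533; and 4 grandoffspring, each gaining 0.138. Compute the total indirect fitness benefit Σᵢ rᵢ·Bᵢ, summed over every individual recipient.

r to a half-sibling = 0.25 (half-sibs share one parent — one path of length 2: r = (1/2)^2 = 1/4).
r to a full sibling = 1/2 (full sibs share both parents — two paths of length 2: r = 2·(1/2)^2 = 1/2).
r to a double first cousin = 1/4 (double first cousins share both grandparent pairs — four paths of length 4: r = 4·(1/2)^4 = 1/4).
r to a grandoffspring = 0.25 (two parent–offspring links: r = (1/2)^2 = 1/4).
Summing one r·B term per recipient: 3·0.25·0.313 + 2·0.5·0.16 + 3·0.25·0.533 + 4·0.25·0.138 = 0.9325.

0.9325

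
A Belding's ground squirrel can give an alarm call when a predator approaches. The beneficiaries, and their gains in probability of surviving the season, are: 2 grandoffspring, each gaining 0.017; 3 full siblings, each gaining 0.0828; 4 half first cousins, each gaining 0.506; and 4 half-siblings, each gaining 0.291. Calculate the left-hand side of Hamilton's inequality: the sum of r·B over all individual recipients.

0.5502

r to a grandoffspring = 0.25 (two parent–offspring links: r = (1/2)^2 = 1/4).
r to a full sibling = 1/2 (full sibs share both parents — two paths of length 2: r = 2·(1/2)^2 = 1/2).
r to a half first cousin = 1/16 (half first cousins share one grandparent — one path of length 4: r = (1/2)^4 = 1/16).
r to a half-sibling = 0.25 (half-sibs share one parent — one path of length 2: r = (1/2)^2 = 1/4).
Summing one r·B term per recipient: 2·0.25·0.017 + 3·0.5·0.0828 + 4·0.0625·0.506 + 4·0.25·0.291 = 0.5502.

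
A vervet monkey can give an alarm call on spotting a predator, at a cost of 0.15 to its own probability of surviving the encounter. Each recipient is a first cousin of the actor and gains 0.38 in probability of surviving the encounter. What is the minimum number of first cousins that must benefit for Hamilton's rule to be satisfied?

r to a first cousin = 1/8 (first cousins share one grandparent pair — two paths of length 4: r = 2·(1/2)^4 = 1/8).
Hamilton's rule: n·r·B > C  ⇒  n > C/(r·B) = 0.15/(0.125·0.38) = 3.158.
The smallest integer exceeding 3.158 is 4.

4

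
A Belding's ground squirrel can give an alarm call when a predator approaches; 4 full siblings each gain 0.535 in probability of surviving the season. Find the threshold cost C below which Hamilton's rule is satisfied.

r to a full sibling = 1/2 (full sibs share both parents — two paths of length 2: r = 2·(1/2)^2 = 1/2).
Hamilton's rule: n·r·B > C, so the trait is favored while C < n·r·B = 4·0.5·0.535 = 1.07.

1.07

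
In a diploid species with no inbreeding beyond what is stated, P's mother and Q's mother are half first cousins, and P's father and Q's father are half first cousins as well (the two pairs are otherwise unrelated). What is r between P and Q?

Relatedness sums over independent paths through distinct common ancestors.
P and Q are related in two ways: half second cousins through their mothers (r = 1/64) and half second cousins through their fathers (r = 1/64).
r = 1/64 + 1/64 = 1/32 = 0.03125.

0.03125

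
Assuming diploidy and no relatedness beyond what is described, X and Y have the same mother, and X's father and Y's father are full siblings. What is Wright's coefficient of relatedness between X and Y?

Independent pedigree routes through distinct common ancestors add.
X and Y are related in two ways: half-sibs through their shared mother (r = 1/4) and first cousins through their fathers (r = 1/8).
r = 1/4 + 1/8 = 0.375.

0.375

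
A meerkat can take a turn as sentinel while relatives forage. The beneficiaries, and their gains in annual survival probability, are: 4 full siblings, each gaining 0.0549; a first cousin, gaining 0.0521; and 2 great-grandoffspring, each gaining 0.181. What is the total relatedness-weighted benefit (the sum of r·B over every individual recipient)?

r to a full sibling = 1/2 (full sibs share both parents — two paths of length 2: r = 2·(1/2)^2 = 1/2).
r to a first cousin = 0.125 (first cousins share one grandparent pair — two paths of length 4: r = 2·(1/2)^4 = 1/8).
r to a great-grandoffspring = 1/8 (three parent–offspring links: r = (1/2)^3 = 1/8).
Summing one r·B term per recipient: 4·0.5·0.0549 + 1·0.125·0.0521 + 2·0.125·0.181 = 0.1615625.

0.1615625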